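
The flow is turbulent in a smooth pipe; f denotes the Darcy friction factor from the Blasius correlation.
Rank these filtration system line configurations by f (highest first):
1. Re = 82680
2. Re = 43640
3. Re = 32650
Case 1: f = 0.01864
Case 2: f = 0.02186
Case 3: f = 0.02351
Ranking (highest first): 3, 2, 1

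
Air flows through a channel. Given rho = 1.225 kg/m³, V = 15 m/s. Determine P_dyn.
Formula: P_{dyn} = \frac{1}{2} \rho V^2
P_dyn = 0.5·1.225·15²/1000 = 0.1378 kPa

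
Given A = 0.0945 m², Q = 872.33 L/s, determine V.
Formula: Q = A V
Substituting knowns: 872.33 = 0.0945·V·1000
Solving for V: V = (872.33/1000)/0.0945 = 9.231 m/s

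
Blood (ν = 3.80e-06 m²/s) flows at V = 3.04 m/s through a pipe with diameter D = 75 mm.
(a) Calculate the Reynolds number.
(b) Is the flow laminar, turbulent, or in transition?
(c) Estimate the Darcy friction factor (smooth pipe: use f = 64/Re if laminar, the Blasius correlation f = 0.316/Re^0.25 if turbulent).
(a) Re = V·D/ν = 3.04·0.075/3.80e-06 = 60000
(b) Flow regime: turbulent (Re > 4000)
(c) Friction factor: f = 0.316/Re^0.25 = 0.316/60000^0.25 = 0.02019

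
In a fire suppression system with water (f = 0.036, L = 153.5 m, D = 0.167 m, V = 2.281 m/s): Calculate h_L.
Formula: h_L = f \frac{L}{D} \frac{V^2}{2g}
h_L = 0.036·(153.5/0.167)·2.281²/(2·9.81) = 8.775 m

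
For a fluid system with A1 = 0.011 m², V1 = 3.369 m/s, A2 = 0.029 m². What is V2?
Formula: V_2 = \frac{A_1 V_1}{A_2}
V2 = 0.011·3.369/0.029 = 1.278 m/s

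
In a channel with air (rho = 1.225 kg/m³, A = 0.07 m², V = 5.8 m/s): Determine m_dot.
Formula: \dot{m} = \rho A V
m_dot = 1.225·0.07·5.8 = 0.4974 kg/s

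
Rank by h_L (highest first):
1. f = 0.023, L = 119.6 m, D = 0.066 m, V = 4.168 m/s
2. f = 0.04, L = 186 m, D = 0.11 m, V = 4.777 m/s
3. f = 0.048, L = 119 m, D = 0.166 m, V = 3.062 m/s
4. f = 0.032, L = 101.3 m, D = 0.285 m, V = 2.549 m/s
Case 1: h_L = 36.9 m
Case 2: h_L = 78.67 m
Case 3: h_L = 16.44 m
Case 4: h_L = 3.767 m
Ranking (highest first): 2, 1, 3, 4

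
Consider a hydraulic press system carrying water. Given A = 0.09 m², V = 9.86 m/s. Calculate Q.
Formula: Q = A V
Q = 0.09·9.86·1000 = 887.4 L/s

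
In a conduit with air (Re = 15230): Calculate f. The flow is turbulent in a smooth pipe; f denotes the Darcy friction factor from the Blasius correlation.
Formula: f = \frac{0.316}{Re^{0.25}}
f = 0.316/15230^0.25 = 0.02845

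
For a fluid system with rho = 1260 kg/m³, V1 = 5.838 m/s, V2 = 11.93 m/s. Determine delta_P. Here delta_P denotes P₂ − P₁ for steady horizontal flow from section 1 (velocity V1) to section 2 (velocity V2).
Formula: \Delta P = \frac{1}{2} \rho (V_1^2 - V_2^2)
delta_P = 0.5·1260·(5.838² − 11.93²)/1000 = -68.19 kPa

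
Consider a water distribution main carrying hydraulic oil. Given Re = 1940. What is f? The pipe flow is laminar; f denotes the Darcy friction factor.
Formula: f = \frac{64}{Re}
f = 64/1940 = 0.03299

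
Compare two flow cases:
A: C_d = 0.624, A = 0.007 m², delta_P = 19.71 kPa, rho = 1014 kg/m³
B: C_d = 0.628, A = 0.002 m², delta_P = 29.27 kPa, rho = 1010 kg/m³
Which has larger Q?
Q(A) = 27.23 L/s, Q(B) = 9.562 L/s. Answer: A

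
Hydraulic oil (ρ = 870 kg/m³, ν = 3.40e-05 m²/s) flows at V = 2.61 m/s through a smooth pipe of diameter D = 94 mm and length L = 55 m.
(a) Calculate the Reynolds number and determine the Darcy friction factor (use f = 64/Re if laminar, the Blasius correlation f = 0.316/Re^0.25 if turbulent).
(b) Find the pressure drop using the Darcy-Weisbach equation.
(a) Re = V·D/ν = 2.61·0.094/3.40e-05 = 7215.9 → turbulent (Re > 4000); f = 0.316/Re^0.25 = 0.316/7215.9^0.25 = 0.034286
(b) Darcy-Weisbach: ΔP = f·(L/D)·½ρV²/1000 = 0.034286·(55/0.094)·½·870·2.61²/1000 = 59.45 kPa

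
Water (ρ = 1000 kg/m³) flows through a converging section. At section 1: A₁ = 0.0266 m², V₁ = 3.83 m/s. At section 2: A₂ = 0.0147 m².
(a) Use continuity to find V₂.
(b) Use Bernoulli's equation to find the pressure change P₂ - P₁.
(a) Continuity: A₁V₁=A₂V₂ -> V₂=A₁V₁/A₂=0.0266*3.83/0.0147=6.93 m/s
(b) Bernoulli: P₂-P₁=0.5*rho*(V₁^2-V₂^2)/1000=0.5*1000*(3.83^2-6.93^2)/1000=-16.68 kPa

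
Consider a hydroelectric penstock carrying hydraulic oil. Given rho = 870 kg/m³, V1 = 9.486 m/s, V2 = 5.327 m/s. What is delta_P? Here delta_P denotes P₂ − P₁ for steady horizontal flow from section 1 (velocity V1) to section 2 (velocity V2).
Formula: \Delta P = \frac{1}{2} \rho (V_1^2 - V_2^2)
delta_P = 0.5·870·(9.486² − 5.327²)/1000 = 26.8 kPa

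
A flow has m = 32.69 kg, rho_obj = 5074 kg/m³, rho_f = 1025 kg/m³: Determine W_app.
Formula: W_{app} = mg\left(1 - \frac{\rho_f}{\rho_{obj}}\right)
W_app = 32.69·9.81·(1 − 1025/5074) = 255.9 N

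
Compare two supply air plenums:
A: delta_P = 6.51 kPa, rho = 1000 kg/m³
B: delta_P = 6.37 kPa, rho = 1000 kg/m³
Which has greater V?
V(A) = 3.608 m/s, V(B) = 3.569 m/s. Answer: A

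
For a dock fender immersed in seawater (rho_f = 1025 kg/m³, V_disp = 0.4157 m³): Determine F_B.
Formula: F_B = \rho_f g V_{disp}
F_B = 1025·9.81·0.4157 = 4180 N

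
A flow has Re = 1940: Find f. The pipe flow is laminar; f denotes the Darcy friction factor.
Formula: f = \frac{64}{Re}
f = 64/1940 = 0.03299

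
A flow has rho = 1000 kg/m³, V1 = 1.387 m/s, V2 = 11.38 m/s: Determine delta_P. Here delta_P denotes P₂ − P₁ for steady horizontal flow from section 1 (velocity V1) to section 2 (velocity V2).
Formula: \Delta P = \frac{1}{2} \rho (V_1^2 - V_2^2)
delta_P = 0.5·1000·(1.387² − 11.38²)/1000 = -63.79 kPa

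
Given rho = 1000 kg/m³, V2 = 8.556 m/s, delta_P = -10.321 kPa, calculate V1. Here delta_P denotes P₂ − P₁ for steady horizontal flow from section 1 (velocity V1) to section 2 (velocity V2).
Formula: \Delta P = \frac{1}{2} \rho (V_1^2 - V_2^2)
Substituting knowns: -10.321 = 0.5·1000·(V1² − 8.556²)/1000
Solving for V1: V1 = √(8.556² + 2·(-10.321·1000)/1000) = 7.25 m/s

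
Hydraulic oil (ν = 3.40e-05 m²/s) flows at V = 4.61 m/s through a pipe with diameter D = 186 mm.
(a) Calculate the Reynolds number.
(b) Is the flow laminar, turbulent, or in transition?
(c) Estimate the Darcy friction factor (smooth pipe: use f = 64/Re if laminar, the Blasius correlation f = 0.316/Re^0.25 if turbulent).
(a) Re = V·D/ν = 4.61·0.186/3.40e-05 = 25219
(b) Flow regime: turbulent (Re > 4000)
(c) Friction factor: f = 0.316/Re^0.25 = 0.316/25219^0.25 = 0.02508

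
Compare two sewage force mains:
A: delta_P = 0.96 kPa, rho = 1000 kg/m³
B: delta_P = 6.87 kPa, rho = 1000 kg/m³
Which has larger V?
V(A) = 1.386 m/s, V(B) = 3.707 m/s. Answer: B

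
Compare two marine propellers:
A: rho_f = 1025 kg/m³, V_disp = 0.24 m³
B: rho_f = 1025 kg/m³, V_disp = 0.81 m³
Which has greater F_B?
F_B(A) = 2413 N, F_B(B) = 8145 N. Answer: B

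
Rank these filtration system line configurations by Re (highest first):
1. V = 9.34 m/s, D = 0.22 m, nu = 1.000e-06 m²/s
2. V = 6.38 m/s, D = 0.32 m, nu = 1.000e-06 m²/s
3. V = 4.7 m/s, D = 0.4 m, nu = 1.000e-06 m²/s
Case 1: Re = 2.055e+06
Case 2: Re = 2.042e+06
Case 3: Re = 1.880e+06
Ranking (highest first): 1, 2, 3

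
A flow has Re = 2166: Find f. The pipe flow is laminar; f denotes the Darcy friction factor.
Formula: f = \frac{64}{Re}
f = 64/2166 = 0.02955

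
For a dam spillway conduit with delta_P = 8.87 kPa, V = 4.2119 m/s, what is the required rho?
Formula: V = \sqrt{\frac{2 \Delta P}{\rho}}
Substituting knowns: 4.2119 = √(2·(8.87·1000)/rho)
Solving for rho: rho = 2·(8.87·1000)/4.2119² = 1000 kg/m³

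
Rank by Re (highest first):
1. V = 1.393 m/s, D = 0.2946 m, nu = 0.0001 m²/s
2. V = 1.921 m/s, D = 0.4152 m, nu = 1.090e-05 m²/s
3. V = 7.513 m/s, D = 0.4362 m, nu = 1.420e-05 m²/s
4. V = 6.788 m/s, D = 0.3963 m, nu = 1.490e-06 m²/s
Case 1: Re = 4104
Case 2: Re = 73174
Case 3: Re = 230787
Case 4: Re = 1.805e+06
Ranking (highest first): 4, 3, 2, 1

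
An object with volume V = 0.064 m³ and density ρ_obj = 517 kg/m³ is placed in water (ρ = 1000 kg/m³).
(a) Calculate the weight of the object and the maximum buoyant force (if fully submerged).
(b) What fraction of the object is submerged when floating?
(a) W=rho_obj*g*V=517*9.81*0.064=324.6 N; F_B(max)=rho*g*V=1000*9.81*0.064=627.8 N
(b) Floating fraction=rho_obj/rho=517/1000=0.517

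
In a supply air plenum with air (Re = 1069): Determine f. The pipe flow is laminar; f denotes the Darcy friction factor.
Formula: f = \frac{64}{Re}
f = 64/1069 = 0.05987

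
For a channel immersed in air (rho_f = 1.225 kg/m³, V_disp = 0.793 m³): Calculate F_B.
Formula: F_B = \rho_f g V_{disp}
F_B = 1.225·9.81·0.793 = 9.53 N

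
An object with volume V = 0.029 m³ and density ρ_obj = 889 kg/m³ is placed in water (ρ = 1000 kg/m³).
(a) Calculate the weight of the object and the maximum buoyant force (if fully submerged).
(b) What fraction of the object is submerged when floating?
(a) W=rho_obj*g*V=889*9.81*0.029=252.9 N; F_B(max)=rho*g*V=1000*9.81*0.029=284.5 N
(b) Floating fraction=rho_obj/rho=889/1000=0.889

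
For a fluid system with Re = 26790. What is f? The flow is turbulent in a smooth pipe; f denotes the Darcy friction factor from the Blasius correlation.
Formula: f = \frac{0.316}{Re^{0.25}}
f = 0.316/26790^0.25 = 0.0247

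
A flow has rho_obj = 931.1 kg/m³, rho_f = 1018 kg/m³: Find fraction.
Formula: f_{sub} = \frac{\rho_{obj}}{\rho_f}
fraction = 931.1/1018 = 0.9146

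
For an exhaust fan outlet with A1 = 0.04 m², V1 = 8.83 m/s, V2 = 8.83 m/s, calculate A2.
Formula: V_2 = \frac{A_1 V_1}{A_2}
Substituting knowns: 8.83 = 0.04·8.83/A2
Solving for A2: A2 = 0.04·8.83/8.83 = 0.04 m²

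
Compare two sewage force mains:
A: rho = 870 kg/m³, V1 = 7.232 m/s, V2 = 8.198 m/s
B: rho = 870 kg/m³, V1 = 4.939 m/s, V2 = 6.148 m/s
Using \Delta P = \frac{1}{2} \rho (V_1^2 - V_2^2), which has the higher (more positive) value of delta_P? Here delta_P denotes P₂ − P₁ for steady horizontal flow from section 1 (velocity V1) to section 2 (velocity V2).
delta_P(A) = -6.484 kPa, delta_P(B) = -5.831 kPa. Answer: B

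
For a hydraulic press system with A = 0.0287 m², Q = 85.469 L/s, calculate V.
Formula: Q = A V
Substituting knowns: 85.469 = 0.0287·V·1000
Solving for V: V = (85.469/1000)/0.0287 = 2.978 m/s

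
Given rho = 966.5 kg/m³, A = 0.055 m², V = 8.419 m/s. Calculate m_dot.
Formula: \dot{m} = \rho A V
m_dot = 966.5·0.055·8.419 = 447.5 kg/s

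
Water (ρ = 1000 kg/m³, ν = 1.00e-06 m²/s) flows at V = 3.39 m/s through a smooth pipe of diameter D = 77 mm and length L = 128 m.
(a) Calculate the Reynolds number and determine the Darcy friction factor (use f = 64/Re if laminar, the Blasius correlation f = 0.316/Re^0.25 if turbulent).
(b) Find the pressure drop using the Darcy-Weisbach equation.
(a) Re = V·D/ν = 3.39·0.077/1.00e-06 = 261030 → turbulent (Re > 4000); f = 0.316/Re^0.25 = 0.316/261030^0.25 = 0.01398 (Blasius is strictly valid for Re ≲ 1e5; used here as the smooth-pipe estimate the problem specifies)
(b) Darcy-Weisbach: ΔP = f·(L/D)·½ρV²/1000 = 0.01398·(128/0.077)·½·1000·3.39²/1000 = 133.5 kPa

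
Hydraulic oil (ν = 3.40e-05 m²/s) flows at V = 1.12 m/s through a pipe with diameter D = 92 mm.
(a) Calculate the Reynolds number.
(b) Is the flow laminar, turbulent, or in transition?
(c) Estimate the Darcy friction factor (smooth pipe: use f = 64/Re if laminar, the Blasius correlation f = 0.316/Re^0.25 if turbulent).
(a) Re = V·D/ν = 1.12·0.092/3.40e-05 = 3030.6
(b) Flow regime: transition (2300 ≤ Re ≤ 4000)
(c) Friction factor: f ≈ 0.04 (transitional regime, no simple correlation)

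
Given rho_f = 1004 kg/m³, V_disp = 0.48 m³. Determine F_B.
Formula: F_B = \rho_f g V_{disp}
F_B = 1004·9.81·0.48 = 4728 N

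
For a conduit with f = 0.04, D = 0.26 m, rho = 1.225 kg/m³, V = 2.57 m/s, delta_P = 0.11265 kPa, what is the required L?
Formula: \Delta P = f \frac{L}{D} \frac{\rho V^2}{2}
Substituting knowns: 0.11265 = 0.04·(L/0.26)·0.5·1.225·2.57²/1000
Solving for L: L = (0.11265·1000)·0.26/(0.04·0.5·1.225·2.57²) = 181 m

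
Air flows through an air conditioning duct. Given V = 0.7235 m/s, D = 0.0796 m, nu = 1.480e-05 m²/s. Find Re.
Formula: Re = \frac{V D}{\nu}
Re = 0.7235·0.0796/1.480e-05 = 3891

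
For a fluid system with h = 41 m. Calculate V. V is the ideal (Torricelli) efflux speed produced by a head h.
Formula: V = \sqrt{2 g h}
V = √(2·9.81·41) = 28.36 m/s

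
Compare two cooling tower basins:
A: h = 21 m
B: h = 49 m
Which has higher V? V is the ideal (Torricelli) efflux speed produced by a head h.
V(A) = 20.3 m/s, V(B) = 31.01 m/s. Answer: B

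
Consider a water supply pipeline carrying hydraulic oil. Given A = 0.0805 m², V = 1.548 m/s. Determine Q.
Formula: Q = A V
Q = 0.0805·1.548·1000 = 124.6 L/s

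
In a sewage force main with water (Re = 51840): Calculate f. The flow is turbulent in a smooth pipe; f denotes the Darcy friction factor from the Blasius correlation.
Formula: f = \frac{0.316}{Re^{0.25}}
f = 0.316/51840^0.25 = 0.02094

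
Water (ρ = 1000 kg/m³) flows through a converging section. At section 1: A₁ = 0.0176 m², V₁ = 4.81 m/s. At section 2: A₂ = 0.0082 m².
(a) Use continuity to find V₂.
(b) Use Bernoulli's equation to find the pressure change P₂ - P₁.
(a) Continuity: A₁V₁=A₂V₂ -> V₂=A₁V₁/A₂=0.0176*4.81/0.0082=10.32 m/s
(b) Bernoulli: P₂-P₁=0.5*rho*(V₁^2-V₂^2)/1000=0.5*1000*(4.81^2-10.32^2)/1000=-41.68 kPa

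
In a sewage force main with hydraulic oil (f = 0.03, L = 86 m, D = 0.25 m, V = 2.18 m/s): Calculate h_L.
Formula: h_L = f \frac{L}{D} \frac{V^2}{2g}
h_L = 0.03·(86/0.25)·2.18²/(2·9.81) = 2.5 m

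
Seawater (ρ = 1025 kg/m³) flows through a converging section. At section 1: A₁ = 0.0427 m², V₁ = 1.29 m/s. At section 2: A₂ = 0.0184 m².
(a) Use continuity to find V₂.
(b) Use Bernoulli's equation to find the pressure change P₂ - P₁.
(a) Continuity: A₁V₁=A₂V₂ -> V₂=A₁V₁/A₂=0.0427*1.29/0.0184=2.99 m/s
(b) Bernoulli: P₂-P₁=0.5*rho*(V₁^2-V₂^2)/1000=0.5*1025*(1.29^2-2.99^2)/1000=-3.729 kPa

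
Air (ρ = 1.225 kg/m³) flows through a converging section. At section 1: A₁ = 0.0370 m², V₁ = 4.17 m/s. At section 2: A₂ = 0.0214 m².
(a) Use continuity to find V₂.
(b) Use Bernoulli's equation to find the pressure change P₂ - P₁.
(a) Continuity: A₁V₁=A₂V₂ -> V₂=A₁V₁/A₂=0.0370*4.17/0.0214=7.21 m/s
(b) Bernoulli: P₂-P₁=0.5*rho*(V₁^2-V₂^2)/1000=0.5*1.225*(4.17^2-7.21^2)/1000=-0.02119 kPa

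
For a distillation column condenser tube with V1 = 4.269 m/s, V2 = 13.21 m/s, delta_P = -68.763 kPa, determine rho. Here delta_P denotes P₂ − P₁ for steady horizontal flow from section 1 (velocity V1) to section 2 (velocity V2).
Formula: \Delta P = \frac{1}{2} \rho (V_1^2 - V_2^2)
Substituting knowns: -68.763 = 0.5·rho·(4.269² − 13.21²)/1000
Solving for rho: rho = 2·(-68.763·1000)/(4.269² − 13.21²) = 880 kg/m³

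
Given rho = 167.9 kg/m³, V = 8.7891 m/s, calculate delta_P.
Formula: V = \sqrt{\frac{2 \Delta P}{\rho}}
Substituting knowns: 8.7891 = √(2·(delta_P·1000)/167.9)
Solving for delta_P: delta_P = 8.7891²·167.9/2/1000 = 6.485 kPa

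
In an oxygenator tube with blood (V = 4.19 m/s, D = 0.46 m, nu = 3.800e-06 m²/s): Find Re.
Formula: Re = \frac{V D}{\nu}
Re = 4.19·0.46/3.800e-06 = 507211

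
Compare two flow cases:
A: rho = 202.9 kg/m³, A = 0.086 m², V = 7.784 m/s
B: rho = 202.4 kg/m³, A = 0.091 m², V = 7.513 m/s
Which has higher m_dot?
m_dot(A) = 135.8 kg/s, m_dot(B) = 138.4 kg/s. Answer: B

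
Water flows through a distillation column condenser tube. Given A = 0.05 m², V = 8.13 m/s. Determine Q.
Formula: Q = A V
Q = 0.05·8.13·1000 = 406.5 L/s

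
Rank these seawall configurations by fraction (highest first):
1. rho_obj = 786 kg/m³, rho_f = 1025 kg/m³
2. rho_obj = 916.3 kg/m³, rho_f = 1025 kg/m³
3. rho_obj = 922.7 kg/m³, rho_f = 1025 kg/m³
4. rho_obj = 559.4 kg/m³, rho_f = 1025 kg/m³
Case 1: fraction = 0.7668
Case 2: fraction = 0.894
Case 3: fraction = 0.9002
Case 4: fraction = 0.5458
Ranking (highest first): 3, 2, 1, 4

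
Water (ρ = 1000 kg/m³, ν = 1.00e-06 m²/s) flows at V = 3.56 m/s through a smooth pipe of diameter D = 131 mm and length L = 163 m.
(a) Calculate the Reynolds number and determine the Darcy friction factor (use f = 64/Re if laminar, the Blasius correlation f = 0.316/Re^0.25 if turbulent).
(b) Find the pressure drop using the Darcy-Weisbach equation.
(a) Re = V·D/ν = 3.56·0.131/1.00e-06 = 466360 → turbulent (Re > 4000); f = 0.316/Re^0.25 = 0.316/466360^0.25 = 0.012092 (Blasius is strictly valid for Re ≲ 1e5; used here as the smooth-pipe estimate the problem specifies)
(b) Darcy-Weisbach: ΔP = f·(L/D)·½ρV²/1000 = 0.012092·(163/0.131)·½·1000·3.56²/1000 = 95.34 kPa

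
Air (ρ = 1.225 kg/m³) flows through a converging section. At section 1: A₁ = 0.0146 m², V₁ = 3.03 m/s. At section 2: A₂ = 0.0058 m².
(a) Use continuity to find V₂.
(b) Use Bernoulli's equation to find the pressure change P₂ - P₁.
(a) Continuity: A₁V₁=A₂V₂ -> V₂=A₁V₁/A₂=0.0146*3.03/0.0058=7.63 m/s
(b) Bernoulli: P₂-P₁=0.5*rho*(V₁^2-V₂^2)/1000=0.5*1.225*(3.03^2-7.63^2)/1000=-0.03003 kPa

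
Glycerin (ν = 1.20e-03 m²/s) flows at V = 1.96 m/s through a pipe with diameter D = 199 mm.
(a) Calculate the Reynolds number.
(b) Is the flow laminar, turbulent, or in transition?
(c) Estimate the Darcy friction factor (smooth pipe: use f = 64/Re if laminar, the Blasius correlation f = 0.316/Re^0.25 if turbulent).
(a) Re = V·D/ν = 1.96·0.199/1.20e-03 = 325.03
(b) Flow regime: laminar (Re < 2300)
(c) Friction factor: f = 64/Re = 64/325.03 = 0.1969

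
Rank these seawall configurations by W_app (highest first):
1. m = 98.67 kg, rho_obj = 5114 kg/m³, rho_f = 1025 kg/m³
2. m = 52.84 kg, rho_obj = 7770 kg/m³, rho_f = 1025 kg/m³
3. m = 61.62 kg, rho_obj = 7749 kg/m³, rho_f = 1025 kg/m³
Case 1: W_app = 773.9 N
Case 2: W_app = 450 N
Case 3: W_app = 524.5 N
Ranking (highest first): 1, 3, 2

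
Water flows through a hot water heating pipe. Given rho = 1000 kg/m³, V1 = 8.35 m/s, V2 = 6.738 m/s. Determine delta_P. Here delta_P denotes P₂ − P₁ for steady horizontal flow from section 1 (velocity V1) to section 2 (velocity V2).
Formula: \Delta P = \frac{1}{2} \rho (V_1^2 - V_2^2)
delta_P = 0.5·1000·(8.35² − 6.738²)/1000 = 12.16 kPa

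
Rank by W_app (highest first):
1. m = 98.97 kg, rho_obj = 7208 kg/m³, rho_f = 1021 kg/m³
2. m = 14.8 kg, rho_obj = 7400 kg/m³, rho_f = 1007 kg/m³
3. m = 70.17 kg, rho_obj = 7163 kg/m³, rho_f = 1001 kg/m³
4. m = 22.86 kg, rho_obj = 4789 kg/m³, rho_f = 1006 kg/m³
Case 1: W_app = 833.4 N
Case 2: W_app = 125.4 N
Case 3: W_app = 592.2 N
Case 4: W_app = 177.1 N
Ranking (highest first): 1, 3, 4, 2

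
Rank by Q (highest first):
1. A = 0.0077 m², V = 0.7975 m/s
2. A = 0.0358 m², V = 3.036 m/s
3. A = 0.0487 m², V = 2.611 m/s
Case 1: Q = 6.141 L/s
Case 2: Q = 108.7 L/s
Case 3: Q = 127.2 L/s
Ranking (highest first): 3, 2, 1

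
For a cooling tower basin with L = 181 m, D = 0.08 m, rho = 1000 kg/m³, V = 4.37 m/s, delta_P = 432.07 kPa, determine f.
Formula: \Delta P = f \frac{L}{D} \frac{\rho V^2}{2}
Substituting knowns: 432.07 = f·(181/0.08)·0.5·1000·4.37²/1000
Solving for f: f = (432.07·1000)/((181/0.08)·0.5·1000·4.37²) = 0.02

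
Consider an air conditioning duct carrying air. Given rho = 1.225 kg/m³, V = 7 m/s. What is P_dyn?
Formula: P_{dyn} = \frac{1}{2} \rho V^2
P_dyn = 0.5·1.225·7²/1000 = 0.03001 kPa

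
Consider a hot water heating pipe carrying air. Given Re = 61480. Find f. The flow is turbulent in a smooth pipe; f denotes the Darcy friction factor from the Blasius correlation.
Formula: f = \frac{0.316}{Re^{0.25}}
f = 0.316/61480^0.25 = 0.02007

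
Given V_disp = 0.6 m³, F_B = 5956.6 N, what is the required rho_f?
Formula: F_B = \rho_f g V_{disp}
Substituting knowns: 5956.6 = rho_f·9.81·0.6
Solving for rho_f: rho_f = 5956.6/(9.81·0.6) = 1012 kg/m³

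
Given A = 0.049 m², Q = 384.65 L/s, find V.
Formula: Q = A V
Substituting knowns: 384.65 = 0.049·V·1000
Solving for V: V = (384.65/1000)/0.049 = 7.85 m/s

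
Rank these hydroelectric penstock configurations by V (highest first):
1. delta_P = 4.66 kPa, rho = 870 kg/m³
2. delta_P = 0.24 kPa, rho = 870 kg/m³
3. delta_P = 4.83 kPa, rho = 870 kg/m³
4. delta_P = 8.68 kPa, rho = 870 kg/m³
Case 1: V = 3.273 m/s
Case 2: V = 0.7428 m/s
Case 3: V = 3.332 m/s
Case 4: V = 4.467 m/s
Ranking (highest first): 4, 3, 1, 2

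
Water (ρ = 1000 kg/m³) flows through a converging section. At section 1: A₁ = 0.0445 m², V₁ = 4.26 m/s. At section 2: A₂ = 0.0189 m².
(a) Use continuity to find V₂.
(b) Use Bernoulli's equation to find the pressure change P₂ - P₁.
(a) Continuity: A₁V₁=A₂V₂ -> V₂=A₁V₁/A₂=0.0445*4.26/0.0189=10.03 m/s
(b) Bernoulli: P₂-P₁=0.5*rho*(V₁^2-V₂^2)/1000=0.5*1000*(4.26^2-10.03^2)/1000=-41.23 kPa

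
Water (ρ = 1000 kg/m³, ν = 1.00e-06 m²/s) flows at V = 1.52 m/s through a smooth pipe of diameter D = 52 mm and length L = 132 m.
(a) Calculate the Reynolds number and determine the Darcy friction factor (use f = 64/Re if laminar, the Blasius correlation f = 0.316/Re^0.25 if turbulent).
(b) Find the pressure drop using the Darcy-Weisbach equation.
(a) Re = V·D/ν = 1.52·0.052/1.00e-06 = 79040 → turbulent (Re > 4000); f = 0.316/Re^0.25 = 0.316/79040^0.25 = 0.018846
(b) Darcy-Weisbach: ΔP = f·(L/D)·½ρV²/1000 = 0.018846·(132/0.052)·½·1000·1.52²/1000 = 55.26 kPa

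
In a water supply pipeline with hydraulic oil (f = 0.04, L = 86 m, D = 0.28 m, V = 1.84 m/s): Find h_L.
Formula: h_L = f \frac{L}{D} \frac{V^2}{2g}
h_L = 0.04·(86/0.28)·1.84²/(2·9.81) = 2.12 m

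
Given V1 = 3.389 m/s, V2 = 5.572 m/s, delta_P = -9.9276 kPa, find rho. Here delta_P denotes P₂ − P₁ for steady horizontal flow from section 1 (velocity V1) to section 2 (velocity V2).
Formula: \Delta P = \frac{1}{2} \rho (V_1^2 - V_2^2)
Substituting knowns: -9.9276 = 0.5·rho·(3.389² − 5.572²)/1000
Solving for rho: rho = 2·(-9.9276·1000)/(3.389² − 5.572²) = 1015 kg/m³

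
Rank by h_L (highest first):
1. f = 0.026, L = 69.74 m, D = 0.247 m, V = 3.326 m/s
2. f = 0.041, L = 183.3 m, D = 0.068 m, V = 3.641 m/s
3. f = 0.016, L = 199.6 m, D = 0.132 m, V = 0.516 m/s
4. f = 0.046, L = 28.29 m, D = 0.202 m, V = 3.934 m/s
Case 1: h_L = 4.139 m
Case 2: h_L = 74.68 m
Case 3: h_L = 0.3283 m
Case 4: h_L = 5.082 m
Ranking (highest first): 2, 4, 1, 3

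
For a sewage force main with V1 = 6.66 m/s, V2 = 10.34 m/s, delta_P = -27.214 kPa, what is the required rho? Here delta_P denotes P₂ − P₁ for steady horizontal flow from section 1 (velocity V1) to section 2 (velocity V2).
Formula: \Delta P = \frac{1}{2} \rho (V_1^2 - V_2^2)
Substituting knowns: -27.214 = 0.5·rho·(6.66² − 10.34²)/1000
Solving for rho: rho = 2·(-27.214·1000)/(6.66² − 10.34²) = 870 kg/m³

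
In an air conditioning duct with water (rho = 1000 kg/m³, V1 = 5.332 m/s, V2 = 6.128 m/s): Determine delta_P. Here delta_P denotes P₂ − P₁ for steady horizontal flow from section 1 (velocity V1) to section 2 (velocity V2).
Formula: \Delta P = \frac{1}{2} \rho (V_1^2 - V_2^2)
delta_P = 0.5·1000·(5.332² − 6.128²)/1000 = -4.561 kPa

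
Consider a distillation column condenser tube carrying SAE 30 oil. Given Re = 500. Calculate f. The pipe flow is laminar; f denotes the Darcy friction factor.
Formula: f = \frac{64}{Re}
f = 64/500 = 0.128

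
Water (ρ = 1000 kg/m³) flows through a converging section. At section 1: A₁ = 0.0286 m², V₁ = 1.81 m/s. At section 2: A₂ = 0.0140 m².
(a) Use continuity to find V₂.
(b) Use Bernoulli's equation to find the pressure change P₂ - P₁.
(a) Continuity: A₁V₁=A₂V₂ -> V₂=A₁V₁/A₂=0.0286*1.81/0.0140=3.70 m/s
(b) Bernoulli: P₂-P₁=0.5*rho*(V₁^2-V₂^2)/1000=0.5*1000*(1.81^2-3.70^2)/1000=-5.207 kPa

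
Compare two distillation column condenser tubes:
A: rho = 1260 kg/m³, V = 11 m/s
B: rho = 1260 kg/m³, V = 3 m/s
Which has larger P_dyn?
P_dyn(A) = 76.23 kPa, P_dyn(B) = 5.67 kPa. Answer: A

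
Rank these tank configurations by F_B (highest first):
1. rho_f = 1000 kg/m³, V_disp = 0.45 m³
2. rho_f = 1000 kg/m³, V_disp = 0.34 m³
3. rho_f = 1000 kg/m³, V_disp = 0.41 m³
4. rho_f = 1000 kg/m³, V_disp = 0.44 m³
Case 1: F_B = 4414 N
Case 2: F_B = 3335 N
Case 3: F_B = 4022 N
Case 4: F_B = 4316 N
Ranking (highest first): 1, 4, 3, 2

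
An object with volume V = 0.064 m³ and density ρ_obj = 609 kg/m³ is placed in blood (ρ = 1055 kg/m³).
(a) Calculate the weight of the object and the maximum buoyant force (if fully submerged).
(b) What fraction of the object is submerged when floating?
(a) W=rho_obj*g*V=609*9.81*0.064=382.4 N; F_B(max)=rho*g*V=1055*9.81*0.064=662.4 N
(b) Floating fraction=rho_obj/rho=609/1055=0.577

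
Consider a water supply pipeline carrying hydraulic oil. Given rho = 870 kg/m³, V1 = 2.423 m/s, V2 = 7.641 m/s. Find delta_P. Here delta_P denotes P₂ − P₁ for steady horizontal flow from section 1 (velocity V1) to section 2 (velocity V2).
Formula: \Delta P = \frac{1}{2} \rho (V_1^2 - V_2^2)
delta_P = 0.5·870·(2.423² − 7.641²)/1000 = -22.84 kPa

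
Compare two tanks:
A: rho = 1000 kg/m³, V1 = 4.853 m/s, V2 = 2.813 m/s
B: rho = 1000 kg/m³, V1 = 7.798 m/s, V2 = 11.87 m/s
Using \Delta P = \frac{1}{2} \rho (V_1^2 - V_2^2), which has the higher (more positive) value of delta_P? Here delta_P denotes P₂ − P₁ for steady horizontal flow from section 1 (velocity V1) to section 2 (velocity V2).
delta_P(A) = 7.819 kPa, delta_P(B) = -40.04 kPa. Answer: A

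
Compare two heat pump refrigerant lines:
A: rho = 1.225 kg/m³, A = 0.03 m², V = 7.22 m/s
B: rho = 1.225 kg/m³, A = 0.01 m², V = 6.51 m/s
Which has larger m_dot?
m_dot(A) = 0.2653 kg/s, m_dot(B) = 0.07975 kg/s. Answer: A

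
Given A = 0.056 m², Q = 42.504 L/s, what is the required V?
Formula: Q = A V
Substituting knowns: 42.504 = 0.056·V·1000
Solving for V: V = (42.504/1000)/0.056 = 0.759 m/s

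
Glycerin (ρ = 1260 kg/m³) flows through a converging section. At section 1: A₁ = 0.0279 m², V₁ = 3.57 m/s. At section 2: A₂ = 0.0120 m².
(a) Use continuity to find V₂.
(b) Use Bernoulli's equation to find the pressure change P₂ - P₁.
(a) Continuity: A₁V₁=A₂V₂ -> V₂=A₁V₁/A₂=0.0279*3.57/0.0120=8.30 m/s
(b) Bernoulli: P₂-P₁=0.5*rho*(V₁^2-V₂^2)/1000=0.5*1260*(3.57^2-8.30^2)/1000=-35.37 kPa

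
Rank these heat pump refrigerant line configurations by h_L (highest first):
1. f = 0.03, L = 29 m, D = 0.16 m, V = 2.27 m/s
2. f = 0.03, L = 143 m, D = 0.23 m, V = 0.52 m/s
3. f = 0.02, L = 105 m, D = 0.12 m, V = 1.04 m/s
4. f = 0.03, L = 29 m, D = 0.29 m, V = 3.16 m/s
Case 1: h_L = 1.428 m
Case 2: h_L = 0.2571 m
Case 3: h_L = 0.9647 m
Case 4: h_L = 1.527 m
Ranking (highest first): 4, 1, 3, 2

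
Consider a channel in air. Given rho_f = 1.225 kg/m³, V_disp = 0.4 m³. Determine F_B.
Formula: F_B = \rho_f g V_{disp}
F_B = 1.225·9.81·0.4 = 4.807 N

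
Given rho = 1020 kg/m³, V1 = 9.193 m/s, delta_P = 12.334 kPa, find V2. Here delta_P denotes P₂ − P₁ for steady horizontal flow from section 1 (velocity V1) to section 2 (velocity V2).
Formula: \Delta P = \frac{1}{2} \rho (V_1^2 - V_2^2)
Substituting knowns: 12.334 = 0.5·1020·(9.193² − V2²)/1000
Solving for V2: V2 = √(9.193² − 2·(12.334·1000)/1020) = 7.767 m/s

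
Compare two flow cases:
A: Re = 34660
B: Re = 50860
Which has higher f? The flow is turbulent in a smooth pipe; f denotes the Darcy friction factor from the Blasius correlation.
f(A) = 0.02316, f(B) = 0.02104. Answer: A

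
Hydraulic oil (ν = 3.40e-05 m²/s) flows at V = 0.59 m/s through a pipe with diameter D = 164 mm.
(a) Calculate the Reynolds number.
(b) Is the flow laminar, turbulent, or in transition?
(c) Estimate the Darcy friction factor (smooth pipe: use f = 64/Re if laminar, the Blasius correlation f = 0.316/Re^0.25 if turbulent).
(a) Re = V·D/ν = 0.59·0.164/3.40e-05 = 2845.9
(b) Flow regime: transition (2300 ≤ Re ≤ 4000)
(c) Friction factor: f ≈ 0.04 (transitional regime, no simple correlation)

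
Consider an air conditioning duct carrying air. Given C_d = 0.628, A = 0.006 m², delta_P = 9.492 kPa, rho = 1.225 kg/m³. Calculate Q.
Formula: Q = C_d A \sqrt{\frac{2 \Delta P}{\rho}}
Q = 0.628·0.006·√(2·(9.492·1000)/1.225)·1000 = 469.1 L/s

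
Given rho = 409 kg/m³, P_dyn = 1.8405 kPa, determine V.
Formula: P_{dyn} = \frac{1}{2} \rho V^2
Substituting knowns: 1.8405 = 0.5·409·V²/1000
Solving for V: V = √(2·(1.8405·1000)/409) = 3 m/s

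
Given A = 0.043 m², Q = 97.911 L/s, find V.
Formula: Q = A V
Substituting knowns: 97.911 = 0.043·V·1000
Solving for V: V = (97.911/1000)/0.043 = 2.277 m/s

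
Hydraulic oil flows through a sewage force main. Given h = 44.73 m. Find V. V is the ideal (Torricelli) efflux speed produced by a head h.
Formula: V = \sqrt{2 g h}
V = √(2·9.81·44.73) = 29.62 m/s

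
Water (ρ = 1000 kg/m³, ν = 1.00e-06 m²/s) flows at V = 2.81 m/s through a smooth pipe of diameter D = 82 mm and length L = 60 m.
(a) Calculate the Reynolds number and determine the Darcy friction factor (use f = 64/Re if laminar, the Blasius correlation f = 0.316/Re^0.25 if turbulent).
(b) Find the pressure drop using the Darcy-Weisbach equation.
(a) Re = V·D/ν = 2.81·0.082/1.00e-06 = 230420 → turbulent (Re > 4000); f = 0.316/Re^0.25 = 0.316/230420^0.25 = 0.014423 (Blasius is strictly valid for Re ≲ 1e5; used here as the smooth-pipe estimate the problem specifies)
(b) Darcy-Weisbach: ΔP = f·(L/D)·½ρV²/1000 = 0.014423·(60/0.082)·½·1000·2.81²/1000 = 41.67 kPa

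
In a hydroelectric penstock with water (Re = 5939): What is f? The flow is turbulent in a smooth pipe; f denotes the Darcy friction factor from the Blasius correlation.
Formula: f = \frac{0.316}{Re^{0.25}}
f = 0.316/5939^0.25 = 0.036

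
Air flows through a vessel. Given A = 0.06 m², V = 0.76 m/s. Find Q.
Formula: Q = A V
Q = 0.06·0.76·1000 = 45.6 L/s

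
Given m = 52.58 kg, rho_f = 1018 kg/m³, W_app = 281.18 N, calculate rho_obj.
Formula: W_{app} = mg\left(1 - \frac{\rho_f}{\rho_{obj}}\right)
Substituting knowns: 281.18 = 52.58·9.81·(1 − 1018/rho_obj)
Solving for rho_obj: rho_obj = 1018/(1 − 281.18/(52.58·9.81)) = 2238 kg/m³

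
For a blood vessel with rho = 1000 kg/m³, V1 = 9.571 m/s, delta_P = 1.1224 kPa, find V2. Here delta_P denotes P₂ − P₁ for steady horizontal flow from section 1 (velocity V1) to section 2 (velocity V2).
Formula: \Delta P = \frac{1}{2} \rho (V_1^2 - V_2^2)
Substituting knowns: 1.1224 = 0.5·1000·(9.571² − V2²)/1000
Solving for V2: V2 = √(9.571² − 2·(1.1224·1000)/1000) = 9.453 m/s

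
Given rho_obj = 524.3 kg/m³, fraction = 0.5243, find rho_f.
Formula: f_{sub} = \frac{\rho_{obj}}{\rho_f}
Substituting knowns: 0.5243 = 524.3/rho_f
Solving for rho_f: rho_f = 524.3/0.5243 = 1000 kg/m³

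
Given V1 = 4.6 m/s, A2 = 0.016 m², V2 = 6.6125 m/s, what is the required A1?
Formula: V_2 = \frac{A_1 V_1}{A_2}
Substituting knowns: 6.6125 = A1·4.6/0.016
Solving for A1: A1 = 6.6125·0.016/4.6 = 0.023 m²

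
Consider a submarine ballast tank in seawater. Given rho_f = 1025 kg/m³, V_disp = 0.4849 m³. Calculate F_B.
Formula: F_B = \rho_f g V_{disp}
F_B = 1025·9.81·0.4849 = 4876 N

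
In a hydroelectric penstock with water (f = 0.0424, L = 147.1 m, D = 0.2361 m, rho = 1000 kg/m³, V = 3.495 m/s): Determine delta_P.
Formula: \Delta P = f \frac{L}{D} \frac{\rho V^2}{2}
delta_P = 0.0424·(147.1/0.2361)·0.5·1000·3.495²/1000 = 161.3 kPa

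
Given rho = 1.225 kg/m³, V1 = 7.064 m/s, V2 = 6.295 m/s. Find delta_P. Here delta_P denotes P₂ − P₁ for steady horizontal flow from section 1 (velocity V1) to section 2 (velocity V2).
Formula: \Delta P = \frac{1}{2} \rho (V_1^2 - V_2^2)
delta_P = 0.5·1.225·(7.064² − 6.295²)/1000 = 0.006292 kPa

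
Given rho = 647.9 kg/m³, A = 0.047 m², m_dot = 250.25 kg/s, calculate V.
Formula: \dot{m} = \rho A V
Substituting knowns: 250.25 = 647.9·0.047·V
Solving for V: V = 250.25/(647.9·0.047) = 8.218 m/s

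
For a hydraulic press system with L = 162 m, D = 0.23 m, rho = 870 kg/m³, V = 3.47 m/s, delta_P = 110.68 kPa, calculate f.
Formula: \Delta P = f \frac{L}{D} \frac{\rho V^2}{2}
Substituting knowns: 110.68 = f·(162/0.23)·0.5·870·3.47²/1000
Solving for f: f = (110.68·1000)/((162/0.23)·0.5·870·3.47²) = 0.03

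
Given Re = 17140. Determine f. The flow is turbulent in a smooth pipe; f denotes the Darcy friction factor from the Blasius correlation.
Formula: f = \frac{0.316}{Re^{0.25}}
f = 0.316/17140^0.25 = 0.02762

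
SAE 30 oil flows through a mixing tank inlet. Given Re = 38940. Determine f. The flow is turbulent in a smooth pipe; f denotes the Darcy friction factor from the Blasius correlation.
Formula: f = \frac{0.316}{Re^{0.25}}
f = 0.316/38940^0.25 = 0.0225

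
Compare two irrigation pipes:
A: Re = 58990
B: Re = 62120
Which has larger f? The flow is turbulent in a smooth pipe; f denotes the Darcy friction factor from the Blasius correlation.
f(A) = 0.02028, f(B) = 0.02002. Answer: A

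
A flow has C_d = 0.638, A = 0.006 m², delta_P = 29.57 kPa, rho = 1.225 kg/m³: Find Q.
Formula: Q = C_d A \sqrt{\frac{2 \Delta P}{\rho}}
Q = 0.638·0.006·√(2·(29.57·1000)/1.225)·1000 = 841.1 L/s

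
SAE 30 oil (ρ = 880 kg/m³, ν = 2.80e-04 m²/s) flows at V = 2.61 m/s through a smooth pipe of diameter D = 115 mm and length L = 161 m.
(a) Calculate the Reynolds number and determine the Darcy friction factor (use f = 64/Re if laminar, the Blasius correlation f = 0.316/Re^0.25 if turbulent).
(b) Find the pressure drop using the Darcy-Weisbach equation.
(a) Re = V·D/ν = 2.61·0.115/2.80e-04 = 1072 → laminar (Re < 2300); f = 64/Re = 64/1072 = 0.059701
(b) Darcy-Weisbach: ΔP = f·(L/D)·½ρV²/1000 = 0.059701·(161/0.115)·½·880·2.61²/1000 = 250.5 kPa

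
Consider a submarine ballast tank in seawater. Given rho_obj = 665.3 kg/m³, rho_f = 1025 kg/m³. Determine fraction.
Formula: f_{sub} = \frac{\rho_{obj}}{\rho_f}
fraction = 665.3/1025 = 0.6491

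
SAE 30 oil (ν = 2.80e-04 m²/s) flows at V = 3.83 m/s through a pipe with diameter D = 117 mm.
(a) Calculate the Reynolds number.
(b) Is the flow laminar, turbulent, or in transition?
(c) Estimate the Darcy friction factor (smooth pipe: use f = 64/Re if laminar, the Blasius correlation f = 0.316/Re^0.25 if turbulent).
(a) Re = V·D/ν = 3.83·0.117/2.80e-04 = 1600.4
(b) Flow regime: laminar (Re < 2300)
(c) Friction factor: f = 64/Re = 64/1600.4 = 0.03999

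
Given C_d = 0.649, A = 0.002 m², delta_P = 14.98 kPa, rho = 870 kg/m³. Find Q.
Formula: Q = C_d A \sqrt{\frac{2 \Delta P}{\rho}}
Q = 0.649·0.002·√(2·(14.98·1000)/870)·1000 = 7.617 L/s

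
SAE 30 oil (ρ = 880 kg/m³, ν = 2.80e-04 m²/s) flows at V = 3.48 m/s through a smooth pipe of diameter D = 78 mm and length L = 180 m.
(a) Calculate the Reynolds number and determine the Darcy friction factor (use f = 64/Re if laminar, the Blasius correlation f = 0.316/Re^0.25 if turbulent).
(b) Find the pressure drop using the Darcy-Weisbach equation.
(a) Re = V·D/ν = 3.48·0.078/2.80e-04 = 969.43 → laminar (Re < 2300); f = 64/Re = 64/969.43 = 0.066018
(b) Darcy-Weisbach: ΔP = f·(L/D)·½ρV²/1000 = 0.066018·(180/0.078)·½·880·3.48²/1000 = 811.8 kPa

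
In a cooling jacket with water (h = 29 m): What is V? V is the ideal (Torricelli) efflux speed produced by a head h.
Formula: V = \sqrt{2 g h}
V = √(2·9.81·29) = 23.85 m/s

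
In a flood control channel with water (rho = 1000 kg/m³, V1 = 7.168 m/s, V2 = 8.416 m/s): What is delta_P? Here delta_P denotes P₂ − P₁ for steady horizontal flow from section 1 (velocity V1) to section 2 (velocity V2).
Formula: \Delta P = \frac{1}{2} \rho (V_1^2 - V_2^2)
delta_P = 0.5·1000·(7.168² − 8.416²)/1000 = -9.724 kPa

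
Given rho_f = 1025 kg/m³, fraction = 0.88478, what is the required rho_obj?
Formula: f_{sub} = \frac{\rho_{obj}}{\rho_f}
Substituting knowns: 0.88478 = rho_obj/1025
Solving for rho_obj: rho_obj = 0.88478·1025 = 906.9 kg/m³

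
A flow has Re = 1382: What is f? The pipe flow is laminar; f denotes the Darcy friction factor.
Formula: f = \frac{64}{Re}
f = 64/1382 = 0.04631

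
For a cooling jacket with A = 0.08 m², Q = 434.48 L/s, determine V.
Formula: Q = A V
Substituting knowns: 434.48 = 0.08·V·1000
Solving for V: V = (434.48/1000)/0.08 = 5.431 m/s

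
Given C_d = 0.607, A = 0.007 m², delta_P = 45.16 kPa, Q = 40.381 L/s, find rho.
Formula: Q = C_d A \sqrt{\frac{2 \Delta P}{\rho}}
Substituting knowns: 40.381 = 0.607·0.007·√(2·(45.16·1000)/rho)·1000
Solving for rho: rho = 2·(45.16·1000)/((40.381/1000)/(0.607·0.007))² = 1000 kg/m³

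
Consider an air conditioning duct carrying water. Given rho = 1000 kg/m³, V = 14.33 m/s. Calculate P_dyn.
Formula: P_{dyn} = \frac{1}{2} \rho V^2
P_dyn = 0.5·1000·14.33²/1000 = 102.7 kPa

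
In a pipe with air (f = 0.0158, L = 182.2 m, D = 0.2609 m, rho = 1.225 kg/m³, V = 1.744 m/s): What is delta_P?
Formula: \Delta P = f \frac{L}{D} \frac{\rho V^2}{2}
delta_P = 0.0158·(182.2/0.2609)·0.5·1.225·1.744²/1000 = 0.02056 kPa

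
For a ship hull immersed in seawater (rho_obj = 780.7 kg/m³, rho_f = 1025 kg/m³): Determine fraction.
Formula: f_{sub} = \frac{\rho_{obj}}{\rho_f}
fraction = 780.7/1025 = 0.7617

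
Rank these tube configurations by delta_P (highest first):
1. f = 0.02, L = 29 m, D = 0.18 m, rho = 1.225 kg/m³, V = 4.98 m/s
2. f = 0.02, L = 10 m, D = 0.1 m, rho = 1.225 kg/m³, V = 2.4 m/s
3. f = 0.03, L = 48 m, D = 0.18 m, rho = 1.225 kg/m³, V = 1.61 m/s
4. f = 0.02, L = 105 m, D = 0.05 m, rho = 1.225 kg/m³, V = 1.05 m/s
Case 1: delta_P = 0.04895 kPa
Case 2: delta_P = 0.007056 kPa
Case 3: delta_P = 0.0127 kPa
Case 4: delta_P = 0.02836 kPa
Ranking (highest first): 1, 4, 3, 2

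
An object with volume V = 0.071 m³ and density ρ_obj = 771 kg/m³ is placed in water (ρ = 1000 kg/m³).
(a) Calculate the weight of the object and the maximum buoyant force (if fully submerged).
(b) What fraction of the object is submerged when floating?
(a) W=rho_obj*g*V=771*9.81*0.071=537.0 N; F_B(max)=rho*g*V=1000*9.81*0.071=696.5 N
(b) Floating fraction=rho_obj/rho=771/1000=0.771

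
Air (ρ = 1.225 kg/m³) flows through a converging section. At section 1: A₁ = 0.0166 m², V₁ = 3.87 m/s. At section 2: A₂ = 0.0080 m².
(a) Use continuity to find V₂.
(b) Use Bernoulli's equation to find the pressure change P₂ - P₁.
(a) Continuity: A₁V₁=A₂V₂ -> V₂=A₁V₁/A₂=0.0166*3.87/0.0080=8.03 m/s
(b) Bernoulli: P₂-P₁=0.5*rho*(V₁^2-V₂^2)/1000=0.5*1.225*(3.87^2-8.03^2)/1000=-0.03032 kPa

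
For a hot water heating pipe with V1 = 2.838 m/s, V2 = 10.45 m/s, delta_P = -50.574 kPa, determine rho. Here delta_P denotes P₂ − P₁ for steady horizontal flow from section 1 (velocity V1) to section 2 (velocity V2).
Formula: \Delta P = \frac{1}{2} \rho (V_1^2 - V_2^2)
Substituting knowns: -50.574 = 0.5·rho·(2.838² − 10.45²)/1000
Solving for rho: rho = 2·(-50.574·1000)/(2.838² − 10.45²) = 1000 kg/m³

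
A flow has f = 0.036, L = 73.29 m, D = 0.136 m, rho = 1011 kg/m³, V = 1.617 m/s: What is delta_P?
Formula: \Delta P = f \frac{L}{D} \frac{\rho V^2}{2}
delta_P = 0.036·(73.29/0.136)·0.5·1011·1.617²/1000 = 25.64 kPa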